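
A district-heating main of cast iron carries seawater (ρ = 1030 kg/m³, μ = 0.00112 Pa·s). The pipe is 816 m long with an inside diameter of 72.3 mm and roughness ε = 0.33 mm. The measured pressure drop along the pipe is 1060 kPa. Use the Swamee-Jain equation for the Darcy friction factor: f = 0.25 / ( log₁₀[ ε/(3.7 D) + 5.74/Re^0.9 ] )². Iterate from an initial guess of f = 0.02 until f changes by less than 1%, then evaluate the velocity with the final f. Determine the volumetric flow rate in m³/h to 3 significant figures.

Q ≈ 36.2 m³/h

Rearranging Darcy-Weisbach: V = √(2·ΔP·D/(f·L·ρ)). With ε/D = 0.00033/0.0723 = 0.00456, iterate starting from f = 0.02:
  f = 0.02 → V = √(2·1.06e+06·0.0723/(0.02·816·1030)) = 3.02 m/s; Re = ρVD/μ = 2.008e+05; f → 0.03023
  f = 0.03023 → V = 2.456 m/s; Re = 1.633e+05; f → 0.03036
Converged (Δf/f < 1%). With the final f = 0.03036: V = √(2·1.06e+06·0.0723/(0.03036·816·1030)) = 2.451 m/s.
Q = V·A = 2.451·(π/4·0.0723²) = 0.01006 m³/s = 36.2 m³/h.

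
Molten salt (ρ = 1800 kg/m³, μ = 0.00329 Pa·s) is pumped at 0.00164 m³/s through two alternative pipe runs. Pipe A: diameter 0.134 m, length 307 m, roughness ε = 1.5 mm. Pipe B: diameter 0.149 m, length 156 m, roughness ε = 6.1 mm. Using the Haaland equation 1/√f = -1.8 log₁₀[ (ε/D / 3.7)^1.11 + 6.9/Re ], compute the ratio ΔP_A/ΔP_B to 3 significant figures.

Pipe A: V = Q/A = 0.00164/0.0141 = 0.1163 m/s; Re = 8526; ε/D = 0.0112; Haaland → f = 0.04502; ΔP_A = f(L/D)(ρV²/2) = 1255 Pa.
Pipe B: V = Q/A = 0.00164/0.01744 = 0.09405 m/s; Re = 7667; ε/D = 0.0409; Haaland → f = 0.06888; ΔP_B = f(L/D)(ρV²/2) = 574.2 Pa.
ΔP_A/ΔP_B = 1255/574.2 = 2.19.

ΔP_A/ΔP_B ≈ 2.19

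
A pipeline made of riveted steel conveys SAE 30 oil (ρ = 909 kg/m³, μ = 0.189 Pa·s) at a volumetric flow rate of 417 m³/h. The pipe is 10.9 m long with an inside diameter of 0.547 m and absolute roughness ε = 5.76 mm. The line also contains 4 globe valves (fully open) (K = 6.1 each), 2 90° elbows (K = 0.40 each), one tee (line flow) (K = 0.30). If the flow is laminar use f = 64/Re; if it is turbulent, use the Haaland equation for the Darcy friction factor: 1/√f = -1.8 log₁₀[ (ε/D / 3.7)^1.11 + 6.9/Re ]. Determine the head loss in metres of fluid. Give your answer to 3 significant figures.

h_f ≈ 0.328 m

Q = 417 m³/h = 417/3600 = 0.1158 m³/s.
Cross-sectional area A = πD²/4 = π(0.547)²/4 = 0.235 m²; mean velocity V = Q/A = 0.1158/0.235 = 0.4929 m/s.
Reynolds number Re = ρVD/μ = 909 · 0.4929 · 0.547 / 0.189 = 1297.
Re < 2300 → laminar flow, so f = 64/Re = 64/1297 = 0.04935 (the turbulent correlation is not needed).
Total minor-loss coefficient ΣK = 4·6.1 + 2·0.4 + 1·0.3 = 25.5.
ΔP = [f·L/D + ΣK]·(ρV²/2) = [0.04935·10.9/0.547 + 25.5]·(909·0.4929²/2) = [0.9835 + 25.5]·110.4 = 2924 Pa.
Head loss h_f = ΔP/(ρg) = 2924/(909·9.81) = 0.328 m.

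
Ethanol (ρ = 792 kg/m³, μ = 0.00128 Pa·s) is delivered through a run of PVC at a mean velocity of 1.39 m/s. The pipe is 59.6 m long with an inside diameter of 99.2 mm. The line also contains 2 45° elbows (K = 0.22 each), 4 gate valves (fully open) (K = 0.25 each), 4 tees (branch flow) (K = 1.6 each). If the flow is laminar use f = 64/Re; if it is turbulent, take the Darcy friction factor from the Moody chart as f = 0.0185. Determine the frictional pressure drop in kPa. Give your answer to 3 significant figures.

Reynolds number Re = ρVD/μ = 792 · 1.39 · 0.0992 / 0.00128 = 8.532e+04.
Re > 4000 → turbulent; use the Moody-chart value f = 0.0185.
Total minor-loss coefficient ΣK = 2·0.22 + 4·0.25 + 4·1.6 = 7.84.
ΔP = [f·L/D + ΣK]·(ρV²/2) = [0.0185·59.6/0.0992 + 7.84]·(792·1.39²/2) = [11.11 + 7.84]·765.1 = 1.45e+04 Pa.
ΔP = 1.45e+04 Pa = 14.5 kPa.

ΔP ≈ 14.5 kPa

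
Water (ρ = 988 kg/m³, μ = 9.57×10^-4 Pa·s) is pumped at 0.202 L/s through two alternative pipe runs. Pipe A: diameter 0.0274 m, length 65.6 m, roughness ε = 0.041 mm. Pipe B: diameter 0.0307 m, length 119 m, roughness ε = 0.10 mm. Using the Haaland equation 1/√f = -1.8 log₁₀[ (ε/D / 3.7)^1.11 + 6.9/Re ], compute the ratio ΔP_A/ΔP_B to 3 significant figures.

ΔP_A/ΔP_B ≈ 0.890

Pipe A: V = Q/A = 0.000202/0.0005896 = 0.3426 m/s; Re = 9691; ε/D = 0.0015; Haaland → f = 0.03309; ΔP_A = f(L/D)(ρV²/2) = 4593 Pa.
Pipe B: V = Q/A = 0.000202/0.0007402 = 0.2729 m/s; Re = 8649; ε/D = 0.00326; Haaland → f = 0.03621; ΔP_B = f(L/D)(ρV²/2) = 5164 Pa.
ΔP_A/ΔP_B = 4593/5164 = 0.890.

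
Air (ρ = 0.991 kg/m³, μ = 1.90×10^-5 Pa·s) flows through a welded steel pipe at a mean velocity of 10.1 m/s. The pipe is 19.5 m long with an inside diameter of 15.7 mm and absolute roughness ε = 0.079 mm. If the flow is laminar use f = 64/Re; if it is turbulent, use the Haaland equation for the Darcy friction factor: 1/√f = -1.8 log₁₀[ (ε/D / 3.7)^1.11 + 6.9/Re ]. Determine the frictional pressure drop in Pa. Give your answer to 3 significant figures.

ΔP ≈ 2430 Pa

Reynolds number Re = ρVD/μ = 0.991 · 10.1 · 0.0157 / 1.9e-05 = 8271.
Re > 4000 → turbulent. Relative roughness ε/D = 7.9e-05/0.0157 = 0.00503. Haaland: 1/√f = -1.8 log₁₀[(0.00503/3.7)^1.11 + 6.9/8271] = -1.8 log₁₀[0.000658 + 0.000834] = 5.087, so f = 0.03864.
Darcy-Weisbach: ΔP = f(L/D)(ρV²/2) = 0.03864·(19.5/0.0157)·(0.991·10.1²/2) = 0.03864·1242·50.55 = 2426 Pa.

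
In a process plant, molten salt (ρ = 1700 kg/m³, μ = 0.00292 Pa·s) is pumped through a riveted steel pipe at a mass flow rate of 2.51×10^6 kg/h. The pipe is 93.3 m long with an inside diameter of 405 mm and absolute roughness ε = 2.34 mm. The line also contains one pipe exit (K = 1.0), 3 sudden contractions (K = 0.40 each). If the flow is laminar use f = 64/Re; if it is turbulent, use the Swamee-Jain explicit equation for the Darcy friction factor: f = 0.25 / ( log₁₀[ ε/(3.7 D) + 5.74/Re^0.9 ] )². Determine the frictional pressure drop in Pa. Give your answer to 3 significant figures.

ṁ = 2.51×10^6 kg/h = 2.51×10^6/3600 = 697.2 kg/s.
A = πD²/4 = π(0.405)²/4 = 0.1288 m²; mean velocity V = ṁ/(ρA) = 697.2/(1700 · 0.1288) = 3.184 m/s.
Reynolds number Re = ρVD/μ = 1700 · 3.184 · 0.405 / 0.00292 = 7.507e+05.
Re > 4000 → turbulent. Relative roughness ε/D = 0.00234/0.405 = 0.00578. Swamee-Jain: f = 0.25/(log₁₀[0.00578/3.7 + 5.74/7.507e+05^0.9])² = 0.25/(log₁₀[0.00156 + 2.96e-05])² = 0.25/(-2.798)² = 0.03193.
Total minor-loss coefficient ΣK = 1·1 + 3·0.4 = 2.2.
ΔP = [f·L/D + ΣK]·(ρV²/2) = [0.03193·93.3/0.405 + 2.2]·(1700·3.184²/2) = [7.355 + 2.2]·8615 = 8.232e+04 Pa.

ΔP ≈ 82300 Pa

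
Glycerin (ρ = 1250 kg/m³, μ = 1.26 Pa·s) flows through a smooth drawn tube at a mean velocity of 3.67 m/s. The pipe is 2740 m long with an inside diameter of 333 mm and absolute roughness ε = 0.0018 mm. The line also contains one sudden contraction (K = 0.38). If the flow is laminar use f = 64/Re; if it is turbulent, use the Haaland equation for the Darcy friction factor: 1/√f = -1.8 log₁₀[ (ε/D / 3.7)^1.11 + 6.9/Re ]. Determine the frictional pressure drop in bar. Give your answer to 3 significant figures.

ΔP ≈ 36.6 bar

Reynolds number Re = ρVD/μ = 1250 · 3.67 · 0.333 / 1.26 = 1212.
Re < 2300 → laminar flow, so f = 64/Re = 64/1212 = 0.05279 (the turbulent correlation is not needed).
Total minor-loss coefficient ΣK = 1·0.38 = 0.38.
ΔP = [f·L/D + ΣK]·(ρV²/2) = [0.05279·2740/0.333 + 0.38]·(1250·3.67²/2) = [434.3 + 0.38]·8418 = 3.66e+06 Pa.
ΔP = 3.66e+06 Pa = 36.6 bar.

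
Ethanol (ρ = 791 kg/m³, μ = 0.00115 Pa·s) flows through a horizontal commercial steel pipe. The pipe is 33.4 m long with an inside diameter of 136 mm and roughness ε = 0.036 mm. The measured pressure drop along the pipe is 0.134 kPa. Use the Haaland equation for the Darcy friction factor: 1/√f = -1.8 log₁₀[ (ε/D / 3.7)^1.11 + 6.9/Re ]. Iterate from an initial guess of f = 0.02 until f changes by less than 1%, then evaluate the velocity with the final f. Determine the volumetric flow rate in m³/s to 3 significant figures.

Rearranging Darcy-Weisbach: V = √(2·ΔP·D/(f·L·ρ)). With ε/D = 3.6e-05/0.136 = 0.000265, iterate starting from f = 0.02:
  f = 0.02 → V = √(2·134·0.136/(0.02·33.4·791)) = 0.2626 m/s; Re = ρVD/μ = 2.457e+04; f → 0.02499
  f = 0.02499 → V = 0.235 m/s; Re = 2.198e+04; f → 0.02564
  f = 0.02564 → V = 0.232 m/s; Re = 2.17e+04; f → 0.02571
Converged (Δf/f < 1%). With the final f = 0.02571: V = √(2·134·0.136/(0.02571·33.4·791)) = 0.2316 m/s.
Q = V·A = 0.2316·(π/4·0.136²) = 0.003365 m³/s = 0.00336 m³/s.

Q ≈ 0.00336 m³/s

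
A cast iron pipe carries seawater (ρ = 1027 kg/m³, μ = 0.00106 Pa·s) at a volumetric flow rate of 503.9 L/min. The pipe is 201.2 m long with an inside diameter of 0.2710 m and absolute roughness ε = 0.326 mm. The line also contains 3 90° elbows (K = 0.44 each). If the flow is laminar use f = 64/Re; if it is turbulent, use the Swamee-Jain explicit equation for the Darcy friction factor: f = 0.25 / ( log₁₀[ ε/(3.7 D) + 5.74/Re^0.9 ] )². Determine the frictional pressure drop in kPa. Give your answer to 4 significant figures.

Q = 503.9 L/min = 503.9/60000 = 0.008398 m³/s.
Cross-sectional area A = πD²/4 = π(0.271)²/4 = 0.05768 m²; mean velocity V = Q/A = 0.008398/0.05768 = 0.1456 m/s.
Reynolds number Re = ρVD/μ = 1027 · 0.1456 · 0.271 / 0.00106 = 3.823e+04.
Re > 4000 → turbulent. Relative roughness ε/D = 0.000326/0.271 = 0.0012. Swamee-Jain: f = 0.25/(log₁₀[0.0012/3.7 + 5.74/3.823e+04^0.9])² = 0.25/(log₁₀[0.000325 + 0.000431])² = 0.25/(-3.121)² = 0.02566.
Total minor-loss coefficient ΣK = 3·0.44 = 1.32.
ΔP = [f·L/D + ΣK]·(ρV²/2) = [0.02566·201.2/0.271 + 1.32]·(1027·0.1456²/2) = [19.05 + 1.32]·10.89 = 221.8 Pa.
ΔP = 221.8 Pa = 0.2218 kPa.

ΔP ≈ 0.2218 kPa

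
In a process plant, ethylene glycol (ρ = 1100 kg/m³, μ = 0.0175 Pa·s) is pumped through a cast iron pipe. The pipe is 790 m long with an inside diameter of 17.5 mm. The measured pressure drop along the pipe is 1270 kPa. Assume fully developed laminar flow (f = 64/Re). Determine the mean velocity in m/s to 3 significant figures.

V ≈ 0.879 m/s

For laminar flow, f = 64/Re with Re = ρVD/μ, so Darcy-Weisbach reduces to ΔP = 32μLV/D². Solving for V: V = ΔP·D²/(32μL) = 1.27e+06·(0.0175)²/(32·0.0175·790) = 0.8792 m/s.
Check: Re = ρVD/μ = 1100·0.8792·0.0175/0.0175 = 967.1 < 2300, so the laminar assumption holds.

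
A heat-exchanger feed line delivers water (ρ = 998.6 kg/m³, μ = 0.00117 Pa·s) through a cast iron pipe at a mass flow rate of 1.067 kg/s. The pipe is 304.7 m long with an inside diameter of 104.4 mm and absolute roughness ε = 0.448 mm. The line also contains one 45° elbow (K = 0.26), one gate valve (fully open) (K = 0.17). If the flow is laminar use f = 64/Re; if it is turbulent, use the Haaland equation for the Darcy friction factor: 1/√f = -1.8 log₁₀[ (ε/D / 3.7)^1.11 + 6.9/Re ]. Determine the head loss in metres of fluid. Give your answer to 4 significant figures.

A = πD²/4 = π(0.1044)²/4 = 0.00856 m²; mean velocity V = ṁ/(ρA) = 1.067/(998.6 · 0.00856) = 0.1248 m/s.
Reynolds number Re = ρVD/μ = 998.6 · 0.1248 · 0.1044 / 0.00117 = 1.112e+04.
Re > 4000 → turbulent. Relative roughness ε/D = 0.000448/0.1044 = 0.00429. Haaland: 1/√f = -1.8 log₁₀[(0.00429/3.7)^1.11 + 6.9/1.112e+04] = -1.8 log₁₀[0.000551 + 0.00062] = 5.276, so f = 0.03592.
Total minor-loss coefficient ΣK = 1·0.26 + 1·0.17 = 0.43.
ΔP = [f·L/D + ΣK]·(ρV²/2) = [0.03592·304.7/0.1044 + 0.43]·(998.6·0.1248²/2) = [104.8 + 0.43]·7.779 = 818.9 Pa.
Head loss h_f = ΔP/(ρg) = 818.9/(998.6·9.81) = 0.08360 m.

h_f ≈ 0.08360 m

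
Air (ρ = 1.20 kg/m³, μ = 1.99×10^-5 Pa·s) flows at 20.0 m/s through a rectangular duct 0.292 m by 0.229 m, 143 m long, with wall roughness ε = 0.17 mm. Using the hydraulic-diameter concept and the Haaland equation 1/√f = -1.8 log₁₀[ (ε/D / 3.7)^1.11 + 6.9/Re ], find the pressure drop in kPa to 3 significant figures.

Hydraulic diameter D_h = 4A/P = 4·(0.292·0.229)/(2·(0.292+0.229)) = 0.2675/1.042 = 0.2567 m.
Re = ρVD_h/μ = 1.2·20·0.2567/1.99e-05 = 3.096e+05.
ε/D_h = 0.00017/0.2567 = 0.000662; Haaland gives 1/√f = -1.8 log₁₀[6.93e-05+2.23e-05] = 7.269, so f = 0.01893.
ΔP = f(L/D_h)(ρV²/2) = 0.01893·143/0.2567·240 = 2531 Pa.
ΔP = 2.53 kPa.

ΔP ≈ 2.53 kPa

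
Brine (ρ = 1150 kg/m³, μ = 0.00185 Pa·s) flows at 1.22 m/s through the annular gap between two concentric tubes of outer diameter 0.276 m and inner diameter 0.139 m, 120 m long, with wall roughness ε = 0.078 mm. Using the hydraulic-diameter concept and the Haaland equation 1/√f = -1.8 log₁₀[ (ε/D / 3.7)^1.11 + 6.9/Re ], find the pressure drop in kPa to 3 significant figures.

ΔP ≈ 15.2 kPa

Hydraulic diameter D_h = 4A/P = D_o - D_i = 0.276 - 0.139 = 0.137 m.
Re = ρVD_h/μ = 1150·1.22·0.137/0.00185 = 1.039e+05.
ε/D_h = 7.8e-05/0.137 = 0.000569; Haaland gives 1/√f = -1.8 log₁₀[5.86e-05+6.64e-05] = 7.026, so f = 0.02026.
ΔP = f(L/D_h)(ρV²/2) = 0.02026·120/0.137·855.8 = 1.519e+04 Pa.
ΔP = 15.2 kPa.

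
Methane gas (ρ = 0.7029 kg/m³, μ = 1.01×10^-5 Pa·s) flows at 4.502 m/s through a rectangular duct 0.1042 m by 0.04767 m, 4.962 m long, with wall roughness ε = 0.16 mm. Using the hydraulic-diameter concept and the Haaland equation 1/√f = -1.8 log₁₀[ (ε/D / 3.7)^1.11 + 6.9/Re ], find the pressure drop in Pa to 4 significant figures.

ΔP ≈ 16.29 Pa

Hydraulic diameter D_h = 4A/P = 4·(0.1042·0.04767)/(2·(0.1042+0.04767)) = 0.01987/0.3037 = 0.06541 m.
Re = ρVD_h/μ = 0.7029·4.502·0.06541/1.01e-05 = 2.05e+04.
ε/D_h = 0.00016/0.06541 = 0.00245; Haaland gives 1/√f = -1.8 log₁₀[0.000295+0.000337] = 5.759, so f = 0.03016.
ΔP = f(L/D_h)(ρV²/2) = 0.03016·4.962/0.06541·7.123 = 16.29 Pa.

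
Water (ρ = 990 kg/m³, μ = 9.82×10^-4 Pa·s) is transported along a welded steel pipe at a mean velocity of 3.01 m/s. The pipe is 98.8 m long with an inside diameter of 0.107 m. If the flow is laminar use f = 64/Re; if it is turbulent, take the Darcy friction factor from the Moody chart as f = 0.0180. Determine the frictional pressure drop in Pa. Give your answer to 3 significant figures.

ΔP ≈ 74500 Pa

Reynolds number Re = ρVD/μ = 990 · 3.01 · 0.107 / 0.000982 = 3.247e+05.
Re > 4000 → turbulent; use the Moody-chart value f = 0.0180.
Darcy-Weisbach: ΔP = f(L/D)(ρV²/2) = 0.018·(98.8/0.107)·(990·3.01²/2) = 0.018·923.4·4485 = 7.454e+04 Pa.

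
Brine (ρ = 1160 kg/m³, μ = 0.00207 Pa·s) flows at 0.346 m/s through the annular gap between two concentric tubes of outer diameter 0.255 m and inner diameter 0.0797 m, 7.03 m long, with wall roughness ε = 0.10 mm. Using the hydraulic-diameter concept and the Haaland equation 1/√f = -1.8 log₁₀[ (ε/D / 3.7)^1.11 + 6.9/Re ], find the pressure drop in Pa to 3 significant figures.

Hydraulic diameter D_h = 4A/P = D_o - D_i = 0.255 - 0.0797 = 0.1753 m.
Re = ρVD_h/μ = 1160·0.346·0.1753/0.00207 = 3.399e+04.
ε/D_h = 0.0001/0.1753 = 0.00057; Haaland gives 1/√f = -1.8 log₁₀[5.87e-05+0.000203] = 6.448, so f = 0.02405.
ΔP = f(L/D_h)(ρV²/2) = 0.02405·7.03/0.1753·69.44 = 66.98 Pa.

ΔP ≈ 67.0 Pa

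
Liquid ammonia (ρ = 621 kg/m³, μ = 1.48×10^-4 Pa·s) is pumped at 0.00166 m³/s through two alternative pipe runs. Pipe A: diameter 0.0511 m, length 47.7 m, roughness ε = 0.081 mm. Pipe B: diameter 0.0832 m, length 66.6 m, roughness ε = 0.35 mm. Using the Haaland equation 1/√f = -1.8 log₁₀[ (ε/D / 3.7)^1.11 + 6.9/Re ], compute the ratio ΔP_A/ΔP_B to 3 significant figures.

Pipe A: V = Q/A = 0.00166/0.002051 = 0.8094 m/s; Re = 1.736e+05; ε/D = 0.00159; Haaland → f = 0.02313; ΔP_A = f(L/D)(ρV²/2) = 4392 Pa.
Pipe B: V = Q/A = 0.00166/0.005437 = 0.3053 m/s; Re = 1.066e+05; ε/D = 0.00421; Haaland → f = 0.02979; ΔP_B = f(L/D)(ρV²/2) = 690.2 Pa.
ΔP_A/ΔP_B = 4392/690.2 = 6.36.

ΔP_A/ΔP_B ≈ 6.36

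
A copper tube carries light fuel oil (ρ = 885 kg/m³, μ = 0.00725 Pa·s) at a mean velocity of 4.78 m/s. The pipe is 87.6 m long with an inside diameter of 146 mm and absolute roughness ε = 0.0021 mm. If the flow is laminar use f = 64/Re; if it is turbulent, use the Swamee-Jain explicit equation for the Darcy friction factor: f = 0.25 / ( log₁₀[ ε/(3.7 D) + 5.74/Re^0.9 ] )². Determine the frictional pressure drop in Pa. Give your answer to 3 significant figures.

ΔP ≈ 113000 Pa

Reynolds number Re = ρVD/μ = 885 · 4.78 · 0.146 / 0.00725 = 8.519e+04.
Re > 4000 → turbulent. Relative roughness ε/D = 2.1e-06/0.146 = 1.44e-05. Swamee-Jain: f = 0.25/(log₁₀[1.44e-05/3.7 + 5.74/8.519e+04^0.9])² = 0.25/(log₁₀[3.89e-06 + 0.00021])² = 0.25/(-3.67)² = 0.01856.
Darcy-Weisbach: ΔP = f(L/D)(ρV²/2) = 0.01856·(87.6/0.146)·(885·4.78²/2) = 0.01856·600·1.011e+04 = 1.126e+05 Pa.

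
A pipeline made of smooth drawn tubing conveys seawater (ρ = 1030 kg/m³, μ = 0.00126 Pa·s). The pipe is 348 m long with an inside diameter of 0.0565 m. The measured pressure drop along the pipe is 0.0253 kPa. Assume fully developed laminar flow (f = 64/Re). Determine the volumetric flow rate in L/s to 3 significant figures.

For laminar flow, f = 64/Re with Re = ρVD/μ, so Darcy-Weisbach reduces to ΔP = 32μLV/D². Solving for V: V = ΔP·D²/(32μL) = 25.3·(0.0565)²/(32·0.00126·348) = 0.005756 m/s.
Check: Re = ρVD/μ = 1030·0.005756·0.0565/0.00126 = 265.8 < 2300, so the laminar assumption holds.
Q = V·A = 0.005756·(π/4·0.0565²) = 1.443e-05 m³/s = 0.0144 L/s.

Q ≈ 0.0144 L/s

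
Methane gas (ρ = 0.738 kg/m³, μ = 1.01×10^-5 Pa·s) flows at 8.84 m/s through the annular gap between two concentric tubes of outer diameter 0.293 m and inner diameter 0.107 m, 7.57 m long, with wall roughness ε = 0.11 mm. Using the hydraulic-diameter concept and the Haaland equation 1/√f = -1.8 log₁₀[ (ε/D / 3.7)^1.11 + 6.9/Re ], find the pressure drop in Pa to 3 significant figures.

Hydraulic diameter D_h = 4A/P = D_o - D_i = 0.293 - 0.107 = 0.186 m.
Re = ρVD_h/μ = 0.738·8.84·0.186/1.01e-05 = 1.201e+05.
ε/D_h = 0.00011/0.186 = 0.000591; Haaland gives 1/√f = -1.8 log₁₀[6.11e-05+5.74e-05] = 7.067, so f = 0.02002.
ΔP = f(L/D_h)(ρV²/2) = 0.02002·7.57/0.186·28.84 = 23.5 Pa.

ΔP ≈ 23.5 Pa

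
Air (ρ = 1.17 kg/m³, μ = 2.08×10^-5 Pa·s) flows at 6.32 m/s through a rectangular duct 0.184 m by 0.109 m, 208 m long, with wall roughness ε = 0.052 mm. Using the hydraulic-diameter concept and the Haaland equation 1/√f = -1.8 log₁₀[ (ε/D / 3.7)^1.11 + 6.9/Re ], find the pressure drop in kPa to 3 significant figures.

ΔP ≈ 0.781 kPa

Hydraulic diameter D_h = 4A/P = 4·(0.184·0.109)/(2·(0.184+0.109)) = 0.08022/0.586 = 0.1369 m.
Re = ρVD_h/μ = 1.17·6.32·0.1369/2.08e-05 = 4.867e+04.
ε/D_h = 5.2e-05/0.1369 = 0.00038; Haaland gives 1/√f = -1.8 log₁₀[3.74e-05+0.000142] = 6.744, so f = 0.02199.
ΔP = f(L/D_h)(ρV²/2) = 0.02199·208/0.1369·23.37 = 780.5 Pa.
ΔP = 0.781 kPa.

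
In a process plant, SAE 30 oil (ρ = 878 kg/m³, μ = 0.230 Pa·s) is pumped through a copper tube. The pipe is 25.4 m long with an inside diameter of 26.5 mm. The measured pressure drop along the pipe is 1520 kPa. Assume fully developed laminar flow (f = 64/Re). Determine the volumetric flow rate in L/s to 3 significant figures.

Q ≈ 3.15 L/s

For laminar flow, f = 64/Re with Re = ρVD/μ, so Darcy-Weisbach reduces to ΔP = 32μLV/D². Solving for V: V = ΔP·D²/(32μL) = 1.52e+06·(0.0265)²/(32·0.23·25.4) = 5.71 m/s.
Check: Re = ρVD/μ = 878·5.71·0.0265/0.23 = 577.6 < 2300, so the laminar assumption holds.
Q = V·A = 5.71·(π/4·0.0265²) = 0.003149 m³/s = 3.15 L/s.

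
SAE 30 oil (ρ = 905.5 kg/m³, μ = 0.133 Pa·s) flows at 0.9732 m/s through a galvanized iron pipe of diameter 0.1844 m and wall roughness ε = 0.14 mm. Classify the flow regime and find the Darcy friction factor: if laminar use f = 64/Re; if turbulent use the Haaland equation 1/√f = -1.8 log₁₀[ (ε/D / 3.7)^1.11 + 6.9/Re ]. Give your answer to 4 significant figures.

f ≈ 0.05238

Re = ρVD/μ = 905.5·0.9732·0.1844/0.133 = 1222.
Re < 2300 → laminar, so f = 64/Re = 0.05238 (roughness is irrelevant in laminar flow).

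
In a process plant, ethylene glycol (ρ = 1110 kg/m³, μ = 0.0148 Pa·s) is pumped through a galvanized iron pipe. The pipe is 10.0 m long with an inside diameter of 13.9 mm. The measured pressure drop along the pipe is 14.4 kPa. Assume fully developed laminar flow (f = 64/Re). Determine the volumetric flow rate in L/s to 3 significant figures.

For laminar flow, f = 64/Re with Re = ρVD/μ, so Darcy-Weisbach reduces to ΔP = 32μLV/D². Solving for V: V = ΔP·D²/(32μL) = 1.44e+04·(0.0139)²/(32·0.0148·10) = 0.5875 m/s.
Check: Re = ρVD/μ = 1110·0.5875·0.0139/0.0148 = 612.4 < 2300, so the laminar assumption holds.
Q = V·A = 0.5875·(π/4·0.0139²) = 8.915e-05 m³/s = 0.0891 L/s.

Q ≈ 0.0891 L/s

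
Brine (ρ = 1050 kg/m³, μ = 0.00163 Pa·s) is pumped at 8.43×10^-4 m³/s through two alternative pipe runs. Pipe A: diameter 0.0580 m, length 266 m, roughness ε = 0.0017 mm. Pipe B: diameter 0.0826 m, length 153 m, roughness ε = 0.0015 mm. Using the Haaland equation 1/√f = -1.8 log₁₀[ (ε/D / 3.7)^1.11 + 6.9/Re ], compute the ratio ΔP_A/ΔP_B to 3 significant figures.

ΔP_A/ΔP_B ≈ 9.25

Pipe A: V = Q/A = 0.000843/0.002642 = 0.3191 m/s; Re = 1.192e+04; ε/D = 2.93e-05; Haaland → f = 0.02948; ΔP_A = f(L/D)(ρV²/2) = 7225 Pa.
Pipe B: V = Q/A = 0.000843/0.005359 = 0.1573 m/s; Re = 8371; ε/D = 1.82e-05; Haaland → f = 0.03247; ΔP_B = f(L/D)(ρV²/2) = 781.4 Pa.
ΔP_A/ΔP_B = 7225/781.4 = 9.25.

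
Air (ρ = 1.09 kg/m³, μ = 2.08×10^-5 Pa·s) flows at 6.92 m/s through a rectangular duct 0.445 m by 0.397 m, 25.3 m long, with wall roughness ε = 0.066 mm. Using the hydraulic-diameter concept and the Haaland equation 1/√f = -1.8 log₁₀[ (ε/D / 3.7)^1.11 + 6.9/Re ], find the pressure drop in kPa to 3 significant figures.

ΔP ≈ 0.0272 kPa

Hydraulic diameter D_h = 4A/P = 4·(0.445·0.397)/(2·(0.445+0.397)) = 0.7067/1.684 = 0.4196 m.
Re = ρVD_h/μ = 1.09·6.92·0.4196/2.08e-05 = 1.522e+05.
ε/D_h = 6.6e-05/0.4196 = 0.000157; Haaland gives 1/√f = -1.8 log₁₀[1.4e-05+4.53e-05] = 7.607, so f = 0.01728.
ΔP = f(L/D_h)(ρV²/2) = 0.01728·25.3/0.4196·26.1 = 27.19 Pa.
ΔP = 0.0272 kPa.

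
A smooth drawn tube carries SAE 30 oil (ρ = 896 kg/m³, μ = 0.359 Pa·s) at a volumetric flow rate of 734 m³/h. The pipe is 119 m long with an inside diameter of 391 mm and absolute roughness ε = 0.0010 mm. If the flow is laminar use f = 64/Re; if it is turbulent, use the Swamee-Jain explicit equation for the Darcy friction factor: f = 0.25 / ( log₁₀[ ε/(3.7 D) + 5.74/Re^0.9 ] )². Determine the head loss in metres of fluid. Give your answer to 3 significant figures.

Q = 734 m³/h = 734/3600 = 0.2039 m³/s.
Cross-sectional area A = πD²/4 = π(0.391)²/4 = 0.1201 m²; mean velocity V = Q/A = 0.2039/0.1201 = 1.698 m/s.
Reynolds number Re = ρVD/μ = 896 · 1.698 · 0.391 / 0.359 = 1657.
Re < 2300 → laminar flow, so f = 64/Re = 64/1657 = 0.03862 (the turbulent correlation is not needed).
Darcy-Weisbach: ΔP = f(L/D)(ρV²/2) = 0.03862·(119/0.391)·(896·1.698²/2) = 0.03862·304.3·1292 = 1.518e+04 Pa.
Head loss h_f = ΔP/(ρg) = 1.518e+04/(896·9.81) = 1.73 m.

h_f ≈ 1.73 m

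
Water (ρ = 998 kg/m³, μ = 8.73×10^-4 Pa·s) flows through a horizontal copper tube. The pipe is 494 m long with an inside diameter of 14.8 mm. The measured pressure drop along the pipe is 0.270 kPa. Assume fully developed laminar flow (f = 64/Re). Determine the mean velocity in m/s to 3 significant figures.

V ≈ 0.00429 m/s

For laminar flow, f = 64/Re with Re = ρVD/μ, so Darcy-Weisbach reduces to ΔP = 32μLV/D². Solving for V: V = ΔP·D²/(32μL) = 270·(0.0148)²/(32·0.000873·494) = 0.004285 m/s.
Check: Re = ρVD/μ = 998·0.004285·0.0148/0.000873 = 72.51 < 2300, so the laminar assumption holds.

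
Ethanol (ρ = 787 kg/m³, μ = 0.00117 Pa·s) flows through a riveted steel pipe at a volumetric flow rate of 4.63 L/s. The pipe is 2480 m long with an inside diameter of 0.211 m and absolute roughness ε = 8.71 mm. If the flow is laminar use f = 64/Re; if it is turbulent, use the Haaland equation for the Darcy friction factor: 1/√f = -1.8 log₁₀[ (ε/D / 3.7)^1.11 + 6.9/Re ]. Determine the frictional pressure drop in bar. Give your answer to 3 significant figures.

Q = 4.63 L/s = 4.63/1000 = 0.00463 m³/s.
Cross-sectional area A = πD²/4 = π(0.211)²/4 = 0.03497 m²; mean velocity V = Q/A = 0.00463/0.03497 = 0.1324 m/s.
Reynolds number Re = ρVD/μ = 787 · 0.1324 · 0.211 / 0.00117 = 1.879e+04.
Re > 4000 → turbulent. Relative roughness ε/D = 0.00871/0.211 = 0.0413. Haaland: 1/√f = -1.8 log₁₀[(0.0413/3.7)^1.11 + 6.9/1.879e+04] = -1.8 log₁₀[0.0068 + 0.000367] = 3.86, so f = 0.06712.
Darcy-Weisbach: ΔP = f(L/D)(ρV²/2) = 0.06712·(2480/0.211)·(787·0.1324²/2) = 0.06712·1.175e+04·6.899 = 5443 Pa.
ΔP = 5443 Pa = 0.0544 bar.

ΔP ≈ 0.0544 bar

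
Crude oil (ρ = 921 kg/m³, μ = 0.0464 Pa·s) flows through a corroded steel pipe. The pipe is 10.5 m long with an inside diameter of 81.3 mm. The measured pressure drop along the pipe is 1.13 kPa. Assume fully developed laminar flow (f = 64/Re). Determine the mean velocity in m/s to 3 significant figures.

For laminar flow, f = 64/Re with Re = ρVD/μ, so Darcy-Weisbach reduces to ΔP = 32μLV/D². Solving for V: V = ΔP·D²/(32μL) = 1130·(0.0813)²/(32·0.0464·10.5) = 0.4791 m/s.
Check: Re = ρVD/μ = 921·0.4791·0.0813/0.0464 = 773.1 < 2300, so the laminar assumption holds.

V ≈ 0.479 m/s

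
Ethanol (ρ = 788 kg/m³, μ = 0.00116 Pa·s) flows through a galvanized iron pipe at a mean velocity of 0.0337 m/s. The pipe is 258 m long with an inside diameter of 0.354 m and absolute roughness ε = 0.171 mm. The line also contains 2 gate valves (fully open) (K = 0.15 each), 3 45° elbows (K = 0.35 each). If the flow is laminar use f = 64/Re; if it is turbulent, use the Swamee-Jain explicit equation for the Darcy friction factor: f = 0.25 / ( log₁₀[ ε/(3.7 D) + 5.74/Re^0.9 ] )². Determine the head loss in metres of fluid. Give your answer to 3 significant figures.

Reynolds number Re = ρVD/μ = 788 · 0.0337 · 0.354 / 0.00116 = 8104.
Re > 4000 → turbulent. Relative roughness ε/D = 0.000171/0.354 = 0.000483. Swamee-Jain: f = 0.25/(log₁₀[0.000483/3.7 + 5.74/8104^0.9])² = 0.25/(log₁₀[0.000131 + 0.00174])² = 0.25/(-2.728)² = 0.0336.
Total minor-loss coefficient ΣK = 2·0.15 + 3·0.35 = 1.35.
ΔP = [f·L/D + ΣK]·(ρV²/2) = [0.0336·258/0.354 + 1.35]·(788·0.0337²/2) = [24.49 + 1.35]·0.4475 = 11.56 Pa.
Head loss h_f = ΔP/(ρg) = 11.56/(788·9.81) = 0.00150 m.

h_f ≈ 0.00150 m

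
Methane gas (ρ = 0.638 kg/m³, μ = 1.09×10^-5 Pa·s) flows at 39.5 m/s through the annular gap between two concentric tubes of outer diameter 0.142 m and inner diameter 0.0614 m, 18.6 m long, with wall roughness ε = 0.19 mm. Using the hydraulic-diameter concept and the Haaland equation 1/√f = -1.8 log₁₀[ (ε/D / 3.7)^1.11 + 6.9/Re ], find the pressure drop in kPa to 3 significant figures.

ΔP ≈ 2.90 kPa

Hydraulic diameter D_h = 4A/P = D_o - D_i = 0.142 - 0.0614 = 0.0806 m.
Re = ρVD_h/μ = 0.638·39.5·0.0806/1.09e-05 = 1.863e+05.
ε/D_h = 0.00019/0.0806 = 0.00236; Haaland gives 1/√f = -1.8 log₁₀[0.000284+3.7e-05] = 6.289, so f = 0.02528.
ΔP = f(L/D_h)(ρV²/2) = 0.02528·18.6/0.0806·497.7 = 2904 Pa.
ΔP = 2.90 kPa.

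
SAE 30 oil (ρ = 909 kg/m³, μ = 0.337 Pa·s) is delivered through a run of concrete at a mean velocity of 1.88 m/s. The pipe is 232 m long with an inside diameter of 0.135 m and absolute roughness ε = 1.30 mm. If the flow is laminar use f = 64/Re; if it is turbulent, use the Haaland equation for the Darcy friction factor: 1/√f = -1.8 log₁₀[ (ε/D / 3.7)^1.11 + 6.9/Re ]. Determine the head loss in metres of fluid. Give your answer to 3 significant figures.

h_f ≈ 28.9 m

Reynolds number Re = ρVD/μ = 909 · 1.88 · 0.135 / 0.337 = 684.6.
Re < 2300 → laminar flow, so f = 64/Re = 64/684.6 = 0.09349 (the turbulent correlation is not needed).
Darcy-Weisbach: ΔP = f(L/D)(ρV²/2) = 0.09349·(232/0.135)·(909·1.88²/2) = 0.09349·1719·1606 = 2.581e+05 Pa.
Head loss h_f = ΔP/(ρg) = 2.581e+05/(909·9.81) = 28.9 m.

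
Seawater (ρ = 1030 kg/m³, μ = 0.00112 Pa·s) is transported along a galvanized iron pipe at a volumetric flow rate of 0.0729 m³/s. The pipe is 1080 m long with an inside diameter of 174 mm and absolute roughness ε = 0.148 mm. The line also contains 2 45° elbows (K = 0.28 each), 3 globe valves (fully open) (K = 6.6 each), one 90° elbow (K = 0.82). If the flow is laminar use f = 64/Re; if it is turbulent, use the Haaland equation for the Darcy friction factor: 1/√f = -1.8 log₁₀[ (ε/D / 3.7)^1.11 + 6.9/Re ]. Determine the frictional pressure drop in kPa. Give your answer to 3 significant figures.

Cross-sectional area A = πD²/4 = π(0.174)²/4 = 0.02378 m²; mean velocity V = Q/A = 0.0729/0.02378 = 3.066 m/s.
Reynolds number Re = ρVD/μ = 1030 · 3.066 · 0.174 / 0.00112 = 4.906e+05.
Re > 4000 → turbulent. Relative roughness ε/D = 0.000148/0.174 = 0.000851. Haaland: 1/√f = -1.8 log₁₀[(0.000851/3.7)^1.11 + 6.9/4.906e+05] = -1.8 log₁₀[9.15e-05 + 1.41e-05] = 7.158, so f = 0.01952.
Total minor-loss coefficient ΣK = 2·0.28 + 3·6.6 + 1·0.82 = 21.2.
ΔP = [f·L/D + ΣK]·(ρV²/2) = [0.01952·1080/0.174 + 21.2]·(1030·3.066²/2) = [121.1 + 21.2]·4840 = 6.889e+05 Pa.
ΔP = 6.889e+05 Pa = 689 kPa.

ΔP ≈ 689 kPa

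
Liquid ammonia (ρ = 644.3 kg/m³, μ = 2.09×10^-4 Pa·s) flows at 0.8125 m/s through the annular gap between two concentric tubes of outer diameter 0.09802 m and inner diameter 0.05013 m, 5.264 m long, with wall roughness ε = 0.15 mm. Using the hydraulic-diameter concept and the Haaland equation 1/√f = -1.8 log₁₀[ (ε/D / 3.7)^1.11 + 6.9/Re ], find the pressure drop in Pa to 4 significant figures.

Hydraulic diameter D_h = 4A/P = D_o - D_i = 0.09802 - 0.05013 = 0.04789 m.
Re = ρVD_h/μ = 644.3·0.8125·0.04789/0.000209 = 1.2e+05.
ε/D_h = 0.00015/0.04789 = 0.00313; Haaland gives 1/√f = -1.8 log₁₀[0.000389+5.75e-05] = 6.031, so f = 0.0275.
ΔP = f(L/D_h)(ρV²/2) = 0.0275·5.264/0.04789·212.7 = 642.7 Pa.

ΔP ≈ 642.7 Pa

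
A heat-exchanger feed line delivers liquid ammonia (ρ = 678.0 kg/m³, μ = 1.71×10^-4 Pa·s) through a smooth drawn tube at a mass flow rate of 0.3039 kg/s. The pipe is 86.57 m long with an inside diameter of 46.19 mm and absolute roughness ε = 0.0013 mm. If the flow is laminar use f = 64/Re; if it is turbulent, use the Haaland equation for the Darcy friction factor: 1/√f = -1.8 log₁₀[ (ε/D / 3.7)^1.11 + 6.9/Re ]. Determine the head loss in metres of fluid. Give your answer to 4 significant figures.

h_f ≈ 0.1427 m

A = πD²/4 = π(0.04619)²/4 = 0.001676 m²; mean velocity V = ṁ/(ρA) = 0.3039/(678 · 0.001676) = 0.2675 m/s.
Reynolds number Re = ρVD/μ = 678 · 0.2675 · 0.04619 / 0.000171 = 4.899e+04.
Re > 4000 → turbulent. Relative roughness ε/D = 1.3e-06/0.04619 = 2.81e-05. Haaland: 1/√f = -1.8 log₁₀[(2.81e-05/3.7)^1.11 + 6.9/4.899e+04] = -1.8 log₁₀[2.08e-06 + 0.000141] = 6.921, so f = 0.02088.
Darcy-Weisbach: ΔP = f(L/D)(ρV²/2) = 0.02088·(86.57/0.04619)·(678·0.2675²/2) = 0.02088·1874·24.26 = 949.2 Pa.
Head loss h_f = ΔP/(ρg) = 949.2/(678·9.81) = 0.1427 m.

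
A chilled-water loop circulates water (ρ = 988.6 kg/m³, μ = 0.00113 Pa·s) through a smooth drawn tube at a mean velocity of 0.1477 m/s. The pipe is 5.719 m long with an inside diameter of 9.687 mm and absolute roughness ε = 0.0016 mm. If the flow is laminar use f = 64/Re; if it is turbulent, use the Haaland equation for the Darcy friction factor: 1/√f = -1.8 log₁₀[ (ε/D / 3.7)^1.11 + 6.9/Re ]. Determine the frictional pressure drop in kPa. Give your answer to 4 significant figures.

Reynolds number Re = ρVD/μ = 988.6 · 0.1477 · 0.009687 / 0.00113 = 1252.
Re < 2300 → laminar flow, so f = 64/Re = 64/1252 = 0.05113 (the turbulent correlation is not needed).
Darcy-Weisbach: ΔP = f(L/D)(ρV²/2) = 0.05113·(5.719/0.009687)·(988.6·0.1477²/2) = 0.05113·590.4·10.78 = 325.5 Pa.
ΔP = 325.5 Pa = 0.3255 kPa.

ΔP ≈ 0.3255 kPa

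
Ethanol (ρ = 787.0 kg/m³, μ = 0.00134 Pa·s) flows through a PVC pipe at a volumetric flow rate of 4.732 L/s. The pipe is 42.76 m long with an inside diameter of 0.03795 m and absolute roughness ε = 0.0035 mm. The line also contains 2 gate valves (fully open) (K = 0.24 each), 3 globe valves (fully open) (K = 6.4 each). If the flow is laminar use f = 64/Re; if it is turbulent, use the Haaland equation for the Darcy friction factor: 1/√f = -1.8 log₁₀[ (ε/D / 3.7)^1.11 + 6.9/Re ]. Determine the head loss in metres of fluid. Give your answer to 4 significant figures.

Q = 4.732 L/s = 4.732/1000 = 0.004732 m³/s.
Cross-sectional area A = πD²/4 = π(0.03795)²/4 = 0.001131 m²; mean velocity V = Q/A = 0.004732/0.001131 = 4.183 m/s.
Reynolds number Re = ρVD/μ = 787 · 4.183 · 0.03795 / 0.00134 = 9.324e+04.
Re > 4000 → turbulent. Relative roughness ε/D = 3.5e-06/0.03795 = 9.22e-05. Haaland: 1/√f = -1.8 log₁₀[(9.22e-05/3.7)^1.11 + 6.9/9.324e+04] = -1.8 log₁₀[7.77e-06 + 7.4e-05] = 7.357, so f = 0.01847.
Total minor-loss coefficient ΣK = 2·0.24 + 3·6.4 = 19.7.
ΔP = [f·L/D + ΣK]·(ρV²/2) = [0.01847·42.76/0.03795 + 19.7]·(787·4.183²/2) = [20.82 + 19.7]·6887 = 2.789e+05 Pa.
Head loss h_f = ΔP/(ρg) = 2.789e+05/(787·9.81) = 36.12 m.

h_f ≈ 36.12 m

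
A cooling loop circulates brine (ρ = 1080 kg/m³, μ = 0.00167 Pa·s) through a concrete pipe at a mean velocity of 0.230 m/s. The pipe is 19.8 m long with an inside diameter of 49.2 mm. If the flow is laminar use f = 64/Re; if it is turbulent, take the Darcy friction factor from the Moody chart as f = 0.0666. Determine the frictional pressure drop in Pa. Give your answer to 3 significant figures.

ΔP ≈ 766 Pa

Reynolds number Re = ρVD/μ = 1080 · 0.23 · 0.0492 / 0.00167 = 7318.
Re > 4000 → turbulent; use the Moody-chart value f = 0.0666.
Darcy-Weisbach: ΔP = f(L/D)(ρV²/2) = 0.0666·(19.8/0.0492)·(1080·0.23²/2) = 0.0666·402.4·28.57 = 765.6 Pa.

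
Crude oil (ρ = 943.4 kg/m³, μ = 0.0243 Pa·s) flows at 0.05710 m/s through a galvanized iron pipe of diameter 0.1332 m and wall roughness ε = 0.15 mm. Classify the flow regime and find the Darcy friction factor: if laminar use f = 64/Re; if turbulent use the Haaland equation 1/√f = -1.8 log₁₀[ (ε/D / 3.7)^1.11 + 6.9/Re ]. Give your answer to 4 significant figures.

Re = ρVD/μ = 943.4·0.0571·0.1332/0.0243 = 295.3.
Re < 2300 → laminar, so f = 64/Re = 0.2167 (roughness is irrelevant in laminar flow).

f ≈ 0.2167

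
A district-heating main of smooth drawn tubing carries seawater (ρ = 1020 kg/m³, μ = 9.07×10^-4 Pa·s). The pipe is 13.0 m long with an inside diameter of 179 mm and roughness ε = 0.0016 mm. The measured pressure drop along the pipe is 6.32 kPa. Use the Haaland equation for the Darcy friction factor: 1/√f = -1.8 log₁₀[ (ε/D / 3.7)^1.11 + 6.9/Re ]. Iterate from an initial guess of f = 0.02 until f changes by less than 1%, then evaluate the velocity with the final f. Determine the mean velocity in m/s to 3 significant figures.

Rearranging Darcy-Weisbach: V = √(2·ΔP·D/(f·L·ρ)). With ε/D = 1.6e-06/0.179 = 8.94e-06, iterate starting from f = 0.02:
  f = 0.02 → V = √(2·6320·0.179/(0.02·13·1020)) = 2.921 m/s; Re = ρVD/μ = 5.88e+05; f → 0.01281
  f = 0.01281 → V = 3.65 m/s; Re = 7.348e+05; f → 0.01234
  f = 0.01234 → V = 3.719 m/s; Re = 7.486e+05; f → 0.0123
Converged (Δf/f < 1%). With the final f = 0.0123: V = √(2·6320·0.179/(0.0123·13·1020)) = 3.724 m/s.

V ≈ 3.72 m/s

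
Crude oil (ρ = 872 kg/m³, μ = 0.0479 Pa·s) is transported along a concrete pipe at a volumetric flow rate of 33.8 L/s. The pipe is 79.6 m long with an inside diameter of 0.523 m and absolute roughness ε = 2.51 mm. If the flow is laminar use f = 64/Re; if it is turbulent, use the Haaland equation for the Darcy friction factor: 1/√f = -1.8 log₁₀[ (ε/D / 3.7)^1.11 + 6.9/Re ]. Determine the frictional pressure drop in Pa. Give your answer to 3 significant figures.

ΔP ≈ 70.2 Pa

Q = 33.8 L/s = 33.8/1000 = 0.0338 m³/s.
Cross-sectional area A = πD²/4 = π(0.523)²/4 = 0.2148 m²; mean velocity V = Q/A = 0.0338/0.2148 = 0.1573 m/s.
Reynolds number Re = ρVD/μ = 872 · 0.1573 · 0.523 / 0.0479 = 1498.
Re < 2300 → laminar flow, so f = 64/Re = 64/1498 = 0.04272 (the turbulent correlation is not needed).
Darcy-Weisbach: ΔP = f(L/D)(ρV²/2) = 0.04272·(79.6/0.523)·(872·0.1573²/2) = 0.04272·152.2·10.79 = 70.18 Pa.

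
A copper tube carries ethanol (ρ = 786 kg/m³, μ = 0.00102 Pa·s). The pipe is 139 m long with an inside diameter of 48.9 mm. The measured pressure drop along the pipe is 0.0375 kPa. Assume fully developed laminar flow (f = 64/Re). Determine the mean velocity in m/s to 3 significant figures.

For laminar flow, f = 64/Re with Re = ρVD/μ, so Darcy-Weisbach reduces to ΔP = 32μLV/D². Solving for V: V = ΔP·D²/(32μL) = 37.5·(0.0489)²/(32·0.00102·139) = 0.01976 m/s.
Check: Re = ρVD/μ = 786·0.01976·0.0489/0.00102 = 744.8 < 2300, so the laminar assumption holds.

V ≈ 0.0198 m/s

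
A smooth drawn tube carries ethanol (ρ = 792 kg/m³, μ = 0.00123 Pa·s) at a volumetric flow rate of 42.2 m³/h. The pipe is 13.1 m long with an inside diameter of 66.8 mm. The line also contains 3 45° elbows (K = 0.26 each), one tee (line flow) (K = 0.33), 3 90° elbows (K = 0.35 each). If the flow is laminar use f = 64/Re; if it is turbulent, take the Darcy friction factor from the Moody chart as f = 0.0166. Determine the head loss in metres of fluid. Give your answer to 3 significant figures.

h_f ≈ 3.09 m

Q = 42.2 m³/h = 42.2/3600 = 0.01172 m³/s.
Cross-sectional area A = πD²/4 = π(0.0668)²/4 = 0.003505 m²; mean velocity V = Q/A = 0.01172/0.003505 = 3.345 m/s.
Reynolds number Re = ρVD/μ = 792 · 3.345 · 0.0668 / 0.00123 = 1.439e+05.
Re > 4000 → turbulent; use the Moody-chart value f = 0.0166.
Total minor-loss coefficient ΣK = 3·0.26 + 1·0.33 + 3·0.35 = 2.16.
ΔP = [f·L/D + ΣK]·(ρV²/2) = [0.0166·13.1/0.0668 + 2.16]·(792·3.345²/2) = [3.255 + 2.16]·4430 = 2.399e+04 Pa.
Head loss h_f = ΔP/(ρg) = 2.399e+04/(792·9.81) = 3.09 m.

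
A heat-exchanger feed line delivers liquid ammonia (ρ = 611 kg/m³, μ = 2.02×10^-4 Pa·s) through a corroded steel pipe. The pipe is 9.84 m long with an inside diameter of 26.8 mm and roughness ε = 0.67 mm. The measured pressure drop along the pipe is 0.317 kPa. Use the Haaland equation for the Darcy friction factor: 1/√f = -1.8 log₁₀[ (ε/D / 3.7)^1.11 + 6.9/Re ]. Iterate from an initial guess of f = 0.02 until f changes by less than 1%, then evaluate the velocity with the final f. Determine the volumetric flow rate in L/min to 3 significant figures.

Q ≈ 7.67 L/min

Rearranging Darcy-Weisbach: V = √(2·ΔP·D/(f·L·ρ)). With ε/D = 0.00067/0.0268 = 0.025, iterate starting from f = 0.02:
  f = 0.02 → V = √(2·317·0.0268/(0.02·9.84·611)) = 0.3759 m/s; Re = ρVD/μ = 3.047e+04; f → 0.05428
  f = 0.05428 → V = 0.2282 m/s; Re = 1.85e+04; f → 0.05498
  f = 0.05498 → V = 0.2267 m/s; Re = 1.838e+04; f → 0.05499
Converged (Δf/f < 1%). With the final f = 0.05499: V = √(2·317·0.0268/(0.05499·9.84·611)) = 0.2267 m/s.
Q = V·A = 0.2267·(π/4·0.0268²) = 0.0001279 m³/s = 7.67 L/min.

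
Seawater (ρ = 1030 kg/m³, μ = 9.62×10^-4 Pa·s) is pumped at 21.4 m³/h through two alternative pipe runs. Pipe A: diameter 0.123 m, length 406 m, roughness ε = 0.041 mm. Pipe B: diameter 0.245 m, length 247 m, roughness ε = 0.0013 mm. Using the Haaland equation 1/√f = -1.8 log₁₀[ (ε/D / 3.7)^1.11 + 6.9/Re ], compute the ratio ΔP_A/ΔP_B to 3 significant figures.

Pipe A: V = Q/A = 0.005944/0.01188 = 0.5003 m/s; Re = 6.588e+04; ε/D = 0.000333; Haaland → f = 0.02068; ΔP_A = f(L/D)(ρV²/2) = 8799 Pa.
Pipe B: V = Q/A = 0.005944/0.04714 = 0.1261 m/s; Re = 3.308e+04; ε/D = 5.31e-06; Haaland → f = 0.02279; ΔP_B = f(L/D)(ρV²/2) = 188.1 Pa.
ΔP_A/ΔP_B = 8799/188.1 = 46.8.

ΔP_A/ΔP_B ≈ 46.8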